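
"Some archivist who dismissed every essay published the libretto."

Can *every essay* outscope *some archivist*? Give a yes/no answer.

No

The DP *every essay* is contained in the relative clause *who dismissed every essay*.
Relative clauses block scope extraction: QR cannot target a position outside the modified NP.
Hence only narrow scope for *every essay* (under *some archivist*) survives.
(Only the surface reading survives: one fixed archivist with respect to all the relevant essays.)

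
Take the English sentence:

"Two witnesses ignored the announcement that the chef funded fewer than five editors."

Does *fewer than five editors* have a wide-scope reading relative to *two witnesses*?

No

Structurally, *fewer than five editors* is inside the complex NP *the announcement that the chef funded fewer than five editors*.
A that-clause complement to a noun is an island; QR cannot cross the NP boundary.
*fewer than five editors* is confined to the island and cannot take scope over *two witnesses*.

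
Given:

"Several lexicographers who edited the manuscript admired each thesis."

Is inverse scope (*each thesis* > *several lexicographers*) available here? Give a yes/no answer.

The relative clause *who edited the manuscript* modifies *several lexicographers*, but *each thesis* is not inside that relative clause — it is an argument of the matrix verb.
QR within a single clause is free, so the lower quantifier may take scope over the higher one.
So *each thesis* > *several lexicographers* is among the available readings.

Yes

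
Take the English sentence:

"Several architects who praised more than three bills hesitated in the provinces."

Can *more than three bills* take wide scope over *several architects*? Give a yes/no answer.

*more than three bills* is embedded in the relative clause *who praised more than three bills*.
Relative clauses are scope islands: a quantifier cannot QR out of a relative clause to take scope in the matrix clause.
Hence only narrow scope for *more than three bills* (under *several architects*) survives.

No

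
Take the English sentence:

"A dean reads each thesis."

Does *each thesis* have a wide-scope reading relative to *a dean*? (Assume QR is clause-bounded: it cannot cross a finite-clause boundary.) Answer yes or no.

*each thesis* and *a dean* are in the same minimal clause.
Since no island is crossed, the inverse ordering is licensed alongside surface scope.

Yes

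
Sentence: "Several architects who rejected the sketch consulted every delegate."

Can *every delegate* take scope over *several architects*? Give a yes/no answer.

Yes

Although the sentence contains a relative clause (*who rejected the sketch*), *every delegate* is outside it, in the matrix VP.
No island intervenes, so both surface and inverse scope are derivable.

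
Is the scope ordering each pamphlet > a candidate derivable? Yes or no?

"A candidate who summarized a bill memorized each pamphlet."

*each pamphlet* is a matrix argument; only *a candidate* is modified by the relative clause *who summarized a bill*, so the RC island is irrelevant to the target quantifier.
No island intervenes, so both surface and inverse scope are derivable.

Yes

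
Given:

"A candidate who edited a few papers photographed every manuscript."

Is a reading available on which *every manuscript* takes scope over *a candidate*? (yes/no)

Yes

*every manuscript* sits in the matrix clause, not in the relative clause on *a candidate*.
With no island boundary between them, the object can take inverse scope over the subject via ordinary QR within the clause.
So *every manuscript* > *a candidate* is among the available readings.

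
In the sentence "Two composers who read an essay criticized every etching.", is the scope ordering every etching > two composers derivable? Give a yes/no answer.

Yes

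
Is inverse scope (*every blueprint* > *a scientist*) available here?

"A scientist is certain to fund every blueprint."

*every blueprint* is inside a raising infinitive, which is transparent to QR (no CP barrier), so it behaves as a matrix argument.
QR within a single clause is free, so the lower quantifier may take scope over the higher one.

Yes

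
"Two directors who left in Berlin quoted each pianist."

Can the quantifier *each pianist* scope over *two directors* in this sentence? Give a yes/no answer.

Yes

The RC *who left in Berlin* is an island, but *each pianist* is not inside it — it is the matrix object, a clausemate of *two directors*.
Ordinary QR to a clause-peripheral position gives the wide-scope LF for the lower DP.
Both orderings are possible: *two directors* > *each pianist* and *each pianist* > *two directors*.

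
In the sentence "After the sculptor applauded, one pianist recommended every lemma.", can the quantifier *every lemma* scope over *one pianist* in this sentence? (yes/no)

Neither queried DP is inside the adjunct, so the adjunct-island constraint does not apply.
QR within a single clause is free, so the lower quantifier may take scope over the higher one.

Yes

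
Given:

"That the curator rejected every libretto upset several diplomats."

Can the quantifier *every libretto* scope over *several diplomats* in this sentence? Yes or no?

No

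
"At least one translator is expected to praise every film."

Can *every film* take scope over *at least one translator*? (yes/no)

*every film* is inside a raising infinitive, which is transparent to QR (no CP barrier), so it behaves as a matrix argument.
Ordinary QR to a clause-peripheral position gives the wide-scope LF for the lower DP.
Both orderings are possible: *at least one translator* > *every film* and *every film* > *at least one translator*.

Yes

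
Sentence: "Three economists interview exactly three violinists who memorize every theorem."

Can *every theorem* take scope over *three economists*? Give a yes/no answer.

*every theorem* sits inside the relative clause *who memorize every theorem* modifying *exactly three violinists*.
A relative clause is a scope island — quantifier raising cannot cross its boundary.
So *every theorem* cannot raise to a position above *three economists*.

No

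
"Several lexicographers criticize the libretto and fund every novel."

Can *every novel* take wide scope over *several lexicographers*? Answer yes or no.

No

*every novel* occurs within one conjunct of the coordinate structure (*fund every novel*).
A quantifier cannot raise out of one conjunct of a coordination across the whole coordinate structure — the CSC applies to QR.
There is no licit LF on which *every novel* c-commands *several lexicographers*.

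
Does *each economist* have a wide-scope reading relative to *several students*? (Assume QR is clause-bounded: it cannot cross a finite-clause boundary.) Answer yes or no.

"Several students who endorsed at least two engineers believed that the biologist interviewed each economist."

No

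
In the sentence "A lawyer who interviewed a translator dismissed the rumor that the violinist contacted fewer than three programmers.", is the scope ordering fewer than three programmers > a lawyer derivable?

Structurally, *fewer than three programmers* is inside the complex NP *the rumor that the violinist contacted fewer than three programmers*.
The Complex NP Constraint bars QR out of the complement clause of a noun.
So *fewer than three programmers* cannot raise to a position above *a lawyer*.

No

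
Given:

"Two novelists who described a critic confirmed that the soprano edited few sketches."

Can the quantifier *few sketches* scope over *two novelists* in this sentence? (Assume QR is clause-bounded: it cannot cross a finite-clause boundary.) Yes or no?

No

Structurally, *few sketches* is inside the finite complement clause *that the soprano edited few sketches*.
Given the clause-boundedness assumption, QR cannot cross the finite CP into the matrix.
So the wide-scope reading for *few sketches* is blocked.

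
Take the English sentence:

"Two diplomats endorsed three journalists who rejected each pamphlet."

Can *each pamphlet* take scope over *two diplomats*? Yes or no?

No

*each pamphlet* occurs within the relative clause *who rejected each pamphlet* modifying *three journalists*.
Relative clauses block scope extraction: QR cannot target a position outside the modified NP.
So *each pamphlet* cannot raise to a position above *two diplomats*.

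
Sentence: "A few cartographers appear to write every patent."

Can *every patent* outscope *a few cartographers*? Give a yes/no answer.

*every patent* is the object of the infinitival complement of a raising predicate; raising infinitives are transparent for QR, so the two DPs are in effect clausemates.
Since no island is crossed, the inverse ordering is licensed alongside surface scope.

Yes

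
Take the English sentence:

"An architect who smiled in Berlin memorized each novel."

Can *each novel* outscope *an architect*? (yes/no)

Yes

The RC *who smiled in Berlin* is an island, but *each novel* is not inside it — it is the matrix object, a clausemate of *an architect*.
Clause-internal QR can adjoin the lower DP above the subject, yielding the inverse reading.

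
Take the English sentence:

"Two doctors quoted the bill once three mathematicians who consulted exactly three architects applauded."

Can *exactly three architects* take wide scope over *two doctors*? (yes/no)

No

*exactly three architects* occurs within the relative clause *who consulted exactly three architects*, which is itself inside the adjunct *once three mathematicians who consulted exactly three architects applauded*.
Two island boundaries intervene — the relative clause and the adjunct. Either alone would block QR.
There is no licit LF on which *exactly three architects* c-commands *two doctors*.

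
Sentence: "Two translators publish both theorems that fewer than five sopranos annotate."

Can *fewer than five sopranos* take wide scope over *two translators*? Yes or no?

*fewer than five sopranos* sits inside the relative clause *that fewer than five sopranos annotate* modifying *both theorems*.
Relative clauses are scope islands: a quantifier cannot QR out of a relative clause to take scope in the matrix clause.
So *fewer than five sopranos* cannot raise to a position above *two translators*.

No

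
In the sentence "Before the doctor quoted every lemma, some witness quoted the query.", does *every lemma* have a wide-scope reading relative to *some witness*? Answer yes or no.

*every lemma* occurs within the adjunct clause *before the doctor quoted every lemma*.
The adjunct-island constraint bars QR out of an adverbial clause.
*every lemma* > *some witness* would require crossing that boundary, which is illicit.

No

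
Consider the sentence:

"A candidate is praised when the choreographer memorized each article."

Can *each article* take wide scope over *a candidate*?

No

The target quantifier *each article* is part of the adjunct clause *when the choreographer memorized each article*.
Scope out of an adjunct clause is unavailable: QR respects the adjunct-island constraint.
Hence only narrow scope for *each article* (under *a candidate*) survives.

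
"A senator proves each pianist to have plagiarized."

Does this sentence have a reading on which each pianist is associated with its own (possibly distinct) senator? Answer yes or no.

That reading corresponds to *each pianist* > *a senator*.
The ECM infinitive is scope-transparent — *each pianist* is free to raise above *a senator*.
Nothing blocks QR of the lower DP to a position above the higher one, so inverse scope is available.
So *each pianist* > *a senator* is among the available readings.

Yes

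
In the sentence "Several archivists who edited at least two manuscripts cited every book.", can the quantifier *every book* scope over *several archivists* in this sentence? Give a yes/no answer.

Although the sentence contains a relative clause (*who edited at least two manuscripts*), *every book* is outside it, in the matrix VP.
No island intervenes, so both surface and inverse scope are derivable.
The sentence is scopally ambiguous between *several archivists* > *every book* and *every book* > *several archivists*.

Yes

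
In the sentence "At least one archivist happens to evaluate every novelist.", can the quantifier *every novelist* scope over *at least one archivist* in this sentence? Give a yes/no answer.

The matrix predicate is a raising verb, whose infinitival complement is not a scope island — *every novelist* can QR into the matrix clause.
With no island boundary between them, the object can take inverse scope over the subject via ordinary QR within the clause.

Yes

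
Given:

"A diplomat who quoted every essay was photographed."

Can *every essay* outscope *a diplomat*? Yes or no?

No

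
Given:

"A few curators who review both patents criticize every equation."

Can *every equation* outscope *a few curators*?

*every equation* sits in the matrix clause, not in the relative clause on *a few curators*.
Since no island is crossed, the inverse ordering is licensed alongside surface scope.
Both orderings are possible: *a few curators* > *every equation* and *every equation* > *a few curators*.

Yes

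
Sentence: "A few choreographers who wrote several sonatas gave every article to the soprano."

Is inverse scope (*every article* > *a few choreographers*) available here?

Yes

Although the sentence contains a relative clause (*who wrote several sonatas*), *every article* is outside it, in the matrix VP.
Clause-internal QR can adjoin the lower DP above the subject, yielding the inverse reading.
The sentence is scopally ambiguous between *a few choreographers* > *every article* and *every article* > *a few choreographers*.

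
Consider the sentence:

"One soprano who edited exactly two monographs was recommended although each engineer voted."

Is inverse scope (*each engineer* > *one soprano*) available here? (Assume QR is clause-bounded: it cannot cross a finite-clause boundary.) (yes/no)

*each engineer* is embedded in the adjunct clause *although each engineer voted*.
Adjunct clauses are scope islands: a quantifier inside an adjunct cannot raise into the matrix clause.
The inverse ordering *each engineer* > *one soprano* is therefore underivable.

No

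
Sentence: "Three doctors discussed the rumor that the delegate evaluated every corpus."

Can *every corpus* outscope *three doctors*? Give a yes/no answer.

No

Structurally, *every corpus* is inside the complex NP *the rumor that the delegate evaluated every corpus*.
The Complex NP Constraint bars QR out of the complement clause of a noun.
*every corpus* > *three doctors* would require crossing that boundary, which is illicit.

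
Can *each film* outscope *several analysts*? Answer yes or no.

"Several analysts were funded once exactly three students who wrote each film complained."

*each film* occurs within the relative clause *who wrote each film*, which is itself inside the adjunct *once exactly three students who wrote each film complained*.
Even if one barrier were somehow void, the other would still block QR.
There is no licit LF on which *each film* c-commands *several analysts*.

No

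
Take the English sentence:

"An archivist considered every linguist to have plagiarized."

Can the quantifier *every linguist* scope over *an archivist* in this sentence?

*every linguist* is an ECM subject; ECM complements are not islands, and the embedded quantifier may take matrix scope.
QR within a single clause is free, so the lower quantifier may take scope over the higher one.
So *every linguist* > *an archivist* is among the available readings.

Yes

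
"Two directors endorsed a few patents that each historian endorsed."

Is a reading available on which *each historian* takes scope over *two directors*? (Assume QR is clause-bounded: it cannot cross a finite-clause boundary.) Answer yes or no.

*each historian* is embedded in the relative clause *that each historian endorsed* modifying *a few patents*.
The relative clause forms an island for QR, so the quantifier is confined to the head noun's restrictor.
So *each historian* cannot raise high enough to outscope *two directors*; only the surface ordering *two directors* > *each historian* is available.

No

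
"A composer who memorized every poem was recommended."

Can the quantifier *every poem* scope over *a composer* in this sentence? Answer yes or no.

No

*every poem* occurs within the relative clause *who memorized every poem*.
The relative clause forms an island for QR, so the quantifier is confined to the head noun's restrictor.
There is no licit LF on which *every poem* c-commands *a composer*.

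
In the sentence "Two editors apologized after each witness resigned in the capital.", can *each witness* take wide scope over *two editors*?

No

*each witness* is embedded in the adjunct clause *after each witness resigned in the capital*.
The adjunct-island constraint bars QR out of an adverbial clause.
So *each witness* cannot raise high enough to outscope *two editors*; only the surface ordering *two editors* > *each witness* is available.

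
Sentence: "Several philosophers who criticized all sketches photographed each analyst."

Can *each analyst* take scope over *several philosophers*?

The RC *who criticized all sketches* is an island, but *each analyst* is not inside it — it is the matrix object, a clausemate of *several philosophers*.
Since no island is crossed, the inverse ordering is licensed alongside surface scope.

Yes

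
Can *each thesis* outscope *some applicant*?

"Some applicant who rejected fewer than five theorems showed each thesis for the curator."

The RC *who rejected fewer than five theorems* is an island, but *each thesis* is not inside it — it is the matrix object, a clausemate of *some applicant*.
QR within a single clause is free, so the lower quantifier may take scope over the higher one.
Both orderings are possible: *some applicant* > *each thesis* and *each thesis* > *some applicant*.

Yes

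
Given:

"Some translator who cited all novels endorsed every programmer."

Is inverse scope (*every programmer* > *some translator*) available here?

Yes

*every programmer* is a matrix argument; only *some translator* is modified by the relative clause *who cited all novels*, so the RC island is irrelevant to the target quantifier.
Ordinary QR to a clause-peripheral position gives the wide-scope LF for the lower DP.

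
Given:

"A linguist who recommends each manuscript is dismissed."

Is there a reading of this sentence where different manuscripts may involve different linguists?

No

The described interpretation is the *each manuscript* > *a linguist* scoping.
The target quantifier *each manuscript* is part of the relative clause *who recommends each manuscript*.
The relative clause forms an island for QR, so the quantifier is confined to the head noun's restrictor.
*each manuscript* is confined to the island and cannot take scope over *a linguist*.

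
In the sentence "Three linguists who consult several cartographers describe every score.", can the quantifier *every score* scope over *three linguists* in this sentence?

*every score* is a matrix argument; only *three linguists* is modified by the relative clause *who consult several cartographers*, so the RC island is irrelevant to the target quantifier.
No island intervenes, so both surface and inverse scope are derivable.

Yes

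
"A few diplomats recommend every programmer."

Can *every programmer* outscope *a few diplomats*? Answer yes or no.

Yes

Both DPs are arguments of the same predicate; there is no clause or island boundary between them.
Since no island is crossed, the inverse ordering is licensed alongside surface scope.
The sentence is scopally ambiguous between *a few diplomats* > *every programmer* and *every programmer* > *a few diplomats*.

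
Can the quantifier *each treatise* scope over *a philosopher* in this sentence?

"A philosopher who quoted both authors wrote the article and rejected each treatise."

Structurally, *each treatise* is inside one conjunct of the coordinate structure (*rejected each treatise*).
Asymmetric QR out of one conjunct violates the Coordinate Structure Constraint.
So *each treatise* cannot raise to a position above *a philosopher*.

No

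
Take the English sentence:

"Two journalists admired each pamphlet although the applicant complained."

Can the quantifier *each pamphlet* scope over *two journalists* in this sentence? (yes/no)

Neither queried DP is inside the adjunct, so the adjunct-island constraint does not apply.
Nothing blocks QR of the lower DP to a position above the higher one, so inverse scope is available.
Both orderings are possible: *two journalists* > *each pamphlet* and *each pamphlet* > *two journalists*.

Yes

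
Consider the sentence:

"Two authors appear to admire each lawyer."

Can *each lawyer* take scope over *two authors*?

*each lawyer* is the object of the infinitival complement of a raising predicate; raising infinitives are transparent for QR, so the two DPs are in effect clausemates.
QR within a single clause is free, so the lower quantifier may take scope over the higher one.

Yes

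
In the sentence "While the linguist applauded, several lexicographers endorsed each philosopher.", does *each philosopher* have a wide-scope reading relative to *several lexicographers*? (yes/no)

Yes

*each philosopher* is a matrix argument; the adjunct is an island but the target quantifier is outside it.
Clause-internal QR can adjoin the lower DP above the subject, yielding the inverse reading.
So *each philosopher* > *several lexicographers* is among the available readings.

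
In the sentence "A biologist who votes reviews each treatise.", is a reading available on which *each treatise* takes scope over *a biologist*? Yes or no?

Yes

*each treatise* sits in the matrix clause, not in the relative clause on *a biologist*.
QR within a single clause is free, so the lower quantifier may take scope over the higher one.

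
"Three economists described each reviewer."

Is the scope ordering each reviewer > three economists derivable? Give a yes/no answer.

*three economists* and *each reviewer* are co-arguments of the matrix verb, with nothing but a clause-internal boundary between them.
With no island boundary between them, the object can take inverse scope over the subject via ordinary QR within the clause.

Yes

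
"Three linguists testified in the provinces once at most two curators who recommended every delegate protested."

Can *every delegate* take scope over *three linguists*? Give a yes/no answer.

The DP *every delegate* is contained in the relative clause *who recommended every delegate*, which is itself inside the adjunct *once at most two curators who recommended every delegate protested*.
Both the relative clause and the enclosing adjunct are scope islands; QR cannot cross either.
So *every delegate* cannot raise high enough to outscope *three linguists*; only the surface ordering *three linguists* > *every delegate* is available.

No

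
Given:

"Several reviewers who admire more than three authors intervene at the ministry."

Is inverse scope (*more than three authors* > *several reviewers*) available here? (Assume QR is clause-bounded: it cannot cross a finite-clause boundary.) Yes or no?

*more than three authors* sits inside the relative clause *who admire more than three authors*.
Relative clauses are scope islands: a quantifier cannot QR out of a relative clause to take scope in the matrix clause.
So *more than three authors* cannot raise to a position above *several reviewers*.

No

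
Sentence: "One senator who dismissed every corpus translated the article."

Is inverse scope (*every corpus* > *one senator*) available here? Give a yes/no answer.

The DP *every corpus* is contained in the relative clause *who dismissed every corpus*.
Relative clauses are scope islands: a quantifier cannot QR out of a relative clause to take scope in the matrix clause.
*every corpus* is confined to the island and cannot take scope over *one senator*.
(Only the surface reading survives: one fixed senator with respect to all the relevant corpora.)

No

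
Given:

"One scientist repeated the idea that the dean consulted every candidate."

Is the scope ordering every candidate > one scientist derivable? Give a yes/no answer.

The DP *every candidate* is contained in the complex NP *the idea that the dean consulted every candidate*.
A that-clause complement to a noun is an island; QR cannot cross the NP boundary.
The inverse ordering *every candidate* > *one scientist* is therefore underivable.
(Only the surface reading survives: one fixed scientist with respect to all the relevant candidates.)

No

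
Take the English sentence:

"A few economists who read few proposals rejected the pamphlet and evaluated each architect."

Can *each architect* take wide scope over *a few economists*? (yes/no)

*each architect* occurs within one conjunct of the coordinate structure (*evaluated each architect*).
QR out of a conjunct would have to apply non-ATB, which the CSC forbids.
Hence only narrow scope for *each architect* (under *a few economists*) survives.

No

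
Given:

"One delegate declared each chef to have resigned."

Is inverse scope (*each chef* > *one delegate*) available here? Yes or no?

Yes

*each chef* is the subject of an ECM infinitive — the infinitival complement of an ECM verb is not a scope island, so *each chef* can raise into the matrix clause.
Since no island is crossed, the inverse ordering is licensed alongside surface scope.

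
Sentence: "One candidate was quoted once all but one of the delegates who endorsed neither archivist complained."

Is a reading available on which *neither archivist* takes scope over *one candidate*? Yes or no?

No

*neither archivist* is embedded in the relative clause *who endorsed neither archivist*, which is itself inside the adjunct *once all but one of the delegates who endorsed neither archivist complained*.
Nested islands: the RC island is itself inside an adjunct island, so wide scope is doubly excluded.
*neither archivist* is confined to the island and cannot take scope over *one candidate*.
(Only the surface reading survives: one fixed candidate with respect to all the relevant archivists.)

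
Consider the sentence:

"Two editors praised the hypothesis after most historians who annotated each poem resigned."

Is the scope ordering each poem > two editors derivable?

Structurally, *each poem* is inside the relative clause *who annotated each poem*, which is itself inside the adjunct *after most historians who annotated each poem resigned*.
Two island boundaries intervene — the relative clause and the adjunct. Either alone would block QR.
So *each poem* cannot raise high enough to outscope *two editors*; only the surface ordering *two editors* > *each poem* is available.

No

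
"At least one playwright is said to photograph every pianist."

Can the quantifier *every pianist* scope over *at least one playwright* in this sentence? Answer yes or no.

*every pianist* is inside a raising infinitive, which is transparent to QR (no CP barrier), so it behaves as a matrix argument.
No island intervenes, so both surface and inverse scope are derivable.
The sentence is scopally ambiguous between *at least one playwright* > *every pianist* and *every pianist* > *at least one playwright*.

Yes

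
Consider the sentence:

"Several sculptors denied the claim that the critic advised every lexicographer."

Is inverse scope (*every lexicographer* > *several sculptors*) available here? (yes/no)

No

The target quantifier *every lexicographer* is part of the complex NP *the claim that the critic advised every lexicographer*.
Noun-complement clauses are scope islands (the Complex NP Constraint): a quantifier inside one cannot scope into the matrix.
Hence only narrow scope for *every lexicographer* (under *several sculptors*) survives.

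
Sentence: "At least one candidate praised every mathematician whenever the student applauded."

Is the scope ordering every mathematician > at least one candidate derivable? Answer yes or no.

Although there is an adjunct clause, *every mathematician* is in the main clause, not inside the adjunct.
Nothing blocks QR of the lower DP to a position above the higher one, so inverse scope is available.
Both orderings are possible: *at least one candidate* > *every mathematician* and *every mathematician* > *at least one candidate*.

Yes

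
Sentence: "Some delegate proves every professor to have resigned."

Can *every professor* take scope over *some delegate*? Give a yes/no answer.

Yes

This is an ECM construction: *every professor* is the infinitival subject, Case-marked by the matrix verb, and the infinitive is transparent for QR.
Clause-internal QR can adjoin the lower DP above the subject, yielding the inverse reading.
So *every professor* > *some delegate* is among the available readings.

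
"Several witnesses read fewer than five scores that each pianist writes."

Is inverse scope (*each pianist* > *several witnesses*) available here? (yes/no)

No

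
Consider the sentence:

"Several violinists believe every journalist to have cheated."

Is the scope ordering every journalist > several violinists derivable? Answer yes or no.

Yes

ECM infinitives lack a CP barrier, so *every journalist* can QR over the matrix subject *several violinists*.
Nothing blocks QR of the lower DP to a position above the higher one, so inverse scope is available.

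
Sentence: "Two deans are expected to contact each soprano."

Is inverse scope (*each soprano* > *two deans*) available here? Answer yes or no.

Yes

Infinitival complements of raising predicates do not block QR; *each soprano* and *two deans* are effectively clausemates.
Nothing blocks QR of the lower DP to a position above the higher one, so inverse scope is available.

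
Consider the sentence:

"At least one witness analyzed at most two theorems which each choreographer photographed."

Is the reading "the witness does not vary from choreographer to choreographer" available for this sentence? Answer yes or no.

Yes

The paraphrase describes the scope ordering *at least one witness* > *each choreographer*.
That is the surface-scope ordering, which is always one of the available readings — island constraints only ever restrict inverse scope.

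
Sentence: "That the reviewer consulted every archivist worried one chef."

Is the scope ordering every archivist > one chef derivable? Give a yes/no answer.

*every archivist* sits inside the sentential subject *that the reviewer consulted every archivist*.
Subjects — clausal subjects included — are islands for extraction, and QR is no exception.
There is no licit LF on which *every archivist* c-commands *one chef*.

No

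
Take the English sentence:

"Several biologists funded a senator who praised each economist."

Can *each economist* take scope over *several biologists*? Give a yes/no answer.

No

Structurally, *each economist* is inside the relative clause *who praised each economist* modifying *a senator*.
Relative clauses block scope extraction: QR cannot target a position outside the modified NP.
Hence only narrow scope for *each economist* (under *several biologists*) survives.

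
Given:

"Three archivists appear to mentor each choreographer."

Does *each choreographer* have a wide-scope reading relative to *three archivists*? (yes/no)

Yes

Raising constructions are monoclausal for scope purposes; *each choreographer* is not separated from *three archivists* by any island.
QR within a single clause is free, so the lower quantifier may take scope over the higher one.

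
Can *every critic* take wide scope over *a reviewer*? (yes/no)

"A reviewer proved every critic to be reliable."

Yes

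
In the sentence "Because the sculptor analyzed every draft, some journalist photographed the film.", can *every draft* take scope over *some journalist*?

No

The target quantifier *every draft* is part of the adjunct clause *because the sculptor analyzed every draft*.
Scope out of an adjunct clause is unavailable: QR respects the adjunct-island constraint.
The ordering *every draft* > *some journalist* is therefore underivable.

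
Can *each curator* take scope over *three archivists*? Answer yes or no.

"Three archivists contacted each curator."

Both DPs are arguments of the same predicate; there is no clause or island boundary between them.
Nothing blocks QR of the lower DP to a position above the higher one, so inverse scope is available.

Yes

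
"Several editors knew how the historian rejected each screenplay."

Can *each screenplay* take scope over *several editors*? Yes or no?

No

*each screenplay* sits inside the embedded question *how the historian rejected each screenplay*.
An indirect question is a wh-island; the filled [Spec,CP] blocks QR across the CP edge.
So the wide-scope reading for *each screenplay* is blocked.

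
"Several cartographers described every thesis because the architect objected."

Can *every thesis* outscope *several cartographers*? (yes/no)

Yes

Neither queried DP is inside the adjunct, so the adjunct-island constraint does not apply.
Ordinary QR to a clause-peripheral position gives the wide-scope LF for the lower DP.
Both orderings are possible: *several cartographers* > *every thesis* and *every thesis* > *several cartographers*.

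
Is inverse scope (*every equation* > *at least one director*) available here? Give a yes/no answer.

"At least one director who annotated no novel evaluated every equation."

*every equation* is a matrix argument; only *at least one director* is modified by the relative clause *who annotated no novel*, so the RC island is irrelevant to the target quantifier.
Since no island is crossed, the inverse ordering is licensed alongside surface scope.

Yes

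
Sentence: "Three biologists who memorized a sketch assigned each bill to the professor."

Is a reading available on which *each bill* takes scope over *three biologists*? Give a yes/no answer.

Yes

The relative clause *who memorized a sketch* modifies *three biologists*, but *each bill* is not inside that relative clause — it is an argument of the matrix verb.
Since no island is crossed, the inverse ordering is licensed alongside surface scope.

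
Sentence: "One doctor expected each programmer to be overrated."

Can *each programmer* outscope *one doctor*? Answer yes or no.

Yes

This is an ECM construction: *each programmer* is the infinitival subject, Case-marked by the matrix verb, and the infinitive is transparent for QR.
Since no island is crossed, the inverse ordering is licensed alongside surface scope.
So *each programmer* > *one doctor* is among the available readings.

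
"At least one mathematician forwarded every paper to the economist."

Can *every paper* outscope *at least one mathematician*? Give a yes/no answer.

Yes

Both DPs are arguments of the same predicate; there is no clause or island boundary between them.
QR within a single clause is free, so the lower quantifier may take scope over the higher one.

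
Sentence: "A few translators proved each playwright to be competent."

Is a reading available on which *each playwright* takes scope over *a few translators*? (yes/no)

This is an ECM construction: *each playwright* is the infinitival subject, Case-marked by the matrix verb, and the infinitive is transparent for QR.
Since no island is crossed, the inverse ordering is licensed alongside surface scope.
Both orderings are possible: *a few translators* > *each playwright* and *each playwright* > *a few translators*.

Yes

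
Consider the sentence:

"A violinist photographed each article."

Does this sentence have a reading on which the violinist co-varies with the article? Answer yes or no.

Yes

That reading corresponds to *each article* > *a violinist*.
*each article* is the matrix object and *a violinist* the matrix subject; the two are clausemates.
Since no island is crossed, the inverse ordering is licensed alongside surface scope.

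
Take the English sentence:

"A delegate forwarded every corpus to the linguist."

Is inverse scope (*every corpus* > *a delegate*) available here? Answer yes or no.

*every corpus* and *a delegate* are in the same minimal clause.
Ordinary QR to a clause-peripheral position gives the wide-scope LF for the lower DP.

Yes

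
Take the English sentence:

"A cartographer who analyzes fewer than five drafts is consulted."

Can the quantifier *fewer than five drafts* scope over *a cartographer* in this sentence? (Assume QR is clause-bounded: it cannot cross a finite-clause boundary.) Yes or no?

*fewer than five drafts* sits inside the relative clause *who analyzes fewer than five drafts*.
Relative clauses block scope extraction: QR cannot target a position outside the modified NP.
The inverse ordering *fewer than five drafts* > *a cartographer* is therefore underivable.
(Only the surface reading survives: one fixed cartographer with respect to all the relevant drafts.)

No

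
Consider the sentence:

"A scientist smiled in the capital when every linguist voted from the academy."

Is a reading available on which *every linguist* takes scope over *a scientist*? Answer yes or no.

No

The target quantifier *every linguist* is part of the adjunct clause *when every linguist voted from the academy*.
Adjunct clauses are scope islands: a quantifier inside an adjunct cannot raise into the matrix clause.
Hence only narrow scope for *every linguist* (under *a scientist*) survives.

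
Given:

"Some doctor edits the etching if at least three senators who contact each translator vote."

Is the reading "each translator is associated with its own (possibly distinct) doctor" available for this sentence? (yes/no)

No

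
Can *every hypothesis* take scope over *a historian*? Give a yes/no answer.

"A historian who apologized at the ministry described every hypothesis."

*every hypothesis* is a matrix argument; only *a historian* is modified by the relative clause *who apologized at the ministry*, so the RC island is irrelevant to the target quantifier.
QR within a single clause is free, so the lower quantifier may take scope over the higher one.
So *every hypothesis* > *a historian* is among the available readings.

Yes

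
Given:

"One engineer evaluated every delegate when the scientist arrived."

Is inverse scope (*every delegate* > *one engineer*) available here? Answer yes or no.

Yes

*every delegate* is a matrix argument; the adjunct is an island but the target quantifier is outside it.
With no island boundary between them, the object can take inverse scope over the subject via ordinary QR within the clause.
The sentence is scopally ambiguous between *one engineer* > *every delegate* and *every delegate* > *one engineer*.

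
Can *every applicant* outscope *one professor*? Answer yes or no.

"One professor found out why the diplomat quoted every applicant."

*every applicant* sits inside the embedded question *why the diplomat quoted every applicant*.
Embedded questions are wh-islands: a quantifier inside an indirect question cannot QR into the matrix clause.
So the wide-scope reading for *every applicant* is blocked.

No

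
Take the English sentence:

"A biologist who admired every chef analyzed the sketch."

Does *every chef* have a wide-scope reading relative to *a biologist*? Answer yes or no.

No

*every chef* sits inside the relative clause *who admired every chef*.
A relative clause is a scope island — quantifier raising cannot cross its boundary.
The inverse ordering *every chef* > *a biologist* is therefore underivable.
(Only the surface reading survives: one fixed biologist with respect to all the relevant chefs.)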